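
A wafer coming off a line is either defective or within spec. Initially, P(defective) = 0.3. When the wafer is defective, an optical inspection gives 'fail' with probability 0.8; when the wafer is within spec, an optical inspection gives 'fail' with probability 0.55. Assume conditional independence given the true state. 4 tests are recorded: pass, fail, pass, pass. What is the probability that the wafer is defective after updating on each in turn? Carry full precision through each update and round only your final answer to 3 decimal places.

After 'pass': P(defective) = 0.2·0.3000 / (0.2·0.3000 + 0.45·0.7000) ≈ 0.1600
After 'fail': P(defective) = 0.8·0.1600 / (0.8·0.1600 + 0.55·0.8400) ≈ 0.2169
After 'pass': P(defective) = 0.2·0.2169 / (0.2·0.2169 + 0.45·0.7831) ≈ 0.1096
After 'pass': P(defective) = 0.2·0.1096 / (0.2·0.1096 + 0.45·0.8904) ≈ 0.0519

0.052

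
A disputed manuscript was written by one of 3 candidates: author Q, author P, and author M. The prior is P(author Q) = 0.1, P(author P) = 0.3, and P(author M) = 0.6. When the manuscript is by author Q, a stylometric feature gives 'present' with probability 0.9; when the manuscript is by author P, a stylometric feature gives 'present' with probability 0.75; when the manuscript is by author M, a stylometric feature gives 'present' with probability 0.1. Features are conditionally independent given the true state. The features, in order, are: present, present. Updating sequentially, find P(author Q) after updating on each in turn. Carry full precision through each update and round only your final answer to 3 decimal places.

0.317

After 'present': normaliser = 0.9·0.1000 + 0.75·0.3000 + 0.1·0.6000; P(author Q) ≈ 0.2400, P(author P) ≈ 0.6000, P(author M) ≈ 0.1600
After 'present': normaliser = 0.9·0.2400 + 0.75·0.6000 + 0.1·0.1600; P(author Q) ≈ 0.3167, P(author P) ≈ 0.6598, P(author M) ≈ 0.0235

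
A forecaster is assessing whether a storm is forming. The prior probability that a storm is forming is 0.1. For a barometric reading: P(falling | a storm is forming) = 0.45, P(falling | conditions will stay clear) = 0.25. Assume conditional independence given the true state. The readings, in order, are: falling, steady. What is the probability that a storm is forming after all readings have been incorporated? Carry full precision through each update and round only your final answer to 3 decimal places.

Apply Bayes' rule sequentially, carrying P(storm) forward.
After 'falling': P(storm) = 0.45·0.1000 / (0.45·0.1000 + 0.25·0.9000) ≈ 0.1667
After 'steady': P(storm) = 0.55·0.1667 / (0.55·0.1667 + 0.75·0.8333) ≈ 0.1279

0.128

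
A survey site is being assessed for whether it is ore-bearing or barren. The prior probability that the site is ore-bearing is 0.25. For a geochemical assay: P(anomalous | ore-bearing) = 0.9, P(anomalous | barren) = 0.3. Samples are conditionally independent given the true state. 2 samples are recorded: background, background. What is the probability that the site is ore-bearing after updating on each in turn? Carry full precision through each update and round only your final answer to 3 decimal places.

After 'background': P(ore) = 0.1·0.2500 / (0.1·0.2500 + 0.7·0.7500) ≈ 0.0455
After 'background': P(ore) = 0.1·0.0455 / (0.1·0.0455 + 0.7·0.9545) ≈ 0.0068

0.007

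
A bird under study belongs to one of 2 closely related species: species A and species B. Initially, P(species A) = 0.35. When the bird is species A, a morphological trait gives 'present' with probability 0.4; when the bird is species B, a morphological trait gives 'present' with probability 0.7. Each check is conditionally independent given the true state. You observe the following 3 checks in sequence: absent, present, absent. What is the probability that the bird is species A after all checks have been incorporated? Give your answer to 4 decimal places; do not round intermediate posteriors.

After 'absent': P(species A) = 0.6·0.3500 / (0.6·0.3500 + 0.3·0.6500) ≈ 0.5185
After 'present': P(species A) = 0.4·0.5185 / (0.4·0.5185 + 0.7·0.4815) ≈ 0.3810
After 'absent': P(species A) = 0.6·0.3810 / (0.6·0.3810 + 0.3·0.6190) ≈ 0.5517

0.5517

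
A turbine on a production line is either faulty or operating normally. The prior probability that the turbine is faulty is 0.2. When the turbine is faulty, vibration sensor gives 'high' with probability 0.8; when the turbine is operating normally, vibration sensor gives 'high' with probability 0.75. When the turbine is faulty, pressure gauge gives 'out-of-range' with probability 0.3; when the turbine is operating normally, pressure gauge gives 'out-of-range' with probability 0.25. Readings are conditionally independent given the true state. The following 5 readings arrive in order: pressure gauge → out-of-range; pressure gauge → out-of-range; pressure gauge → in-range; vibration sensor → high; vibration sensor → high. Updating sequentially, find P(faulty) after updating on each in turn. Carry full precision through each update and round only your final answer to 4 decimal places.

0.2766

After pressure gauge='out-of-range': P(faulty) = 0.3·0.2000 / (0.3·0.2000 + 0.25·0.8000) ≈ 0.2308
After pressure gauge='out-of-range': P(faulty) = 0.3·0.2308 / (0.3·0.2308 + 0.25·0.7692) ≈ 0.2647
After pressure gauge='in-range': P(faulty) = 0.7·0.2647 / (0.7·0.2647 + 0.75·0.7353) ≈ 0.2515
After vibration sensor='high': P(faulty) = 0.8·0.2515 / (0.8·0.2515 + 0.75·0.7485) ≈ 0.2638
After vibration sensor='high': P(faulty) = 0.8·0.2638 / (0.8·0.2638 + 0.75·0.7362) ≈ 0.2766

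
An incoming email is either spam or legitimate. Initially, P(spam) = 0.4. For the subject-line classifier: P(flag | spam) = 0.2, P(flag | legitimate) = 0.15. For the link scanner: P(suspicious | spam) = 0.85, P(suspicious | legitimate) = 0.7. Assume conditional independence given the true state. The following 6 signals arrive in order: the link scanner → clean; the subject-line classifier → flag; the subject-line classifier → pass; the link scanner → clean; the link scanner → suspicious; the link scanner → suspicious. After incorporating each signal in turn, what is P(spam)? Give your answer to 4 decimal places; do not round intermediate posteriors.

Each posterior becomes the prior for the next update.
After the link scanner='clean': P(spam) = 0.15·0.4000 / (0.15·0.4000 + 0.3·0.6000) ≈ 0.2500
After the subject-line classifier='flag': P(spam) = 0.2·0.2500 / (0.2·0.2500 + 0.15·0.7500) ≈ 0.3077
After the subject-line classifier='pass': P(spam) = 0.8·0.3077 / (0.8·0.3077 + 0.85·0.6923) ≈ 0.2949
After the link scanner='clean': P(spam) = 0.15·0.2949 / (0.15·0.2949 + 0.3·0.7051) ≈ 0.1730
After the link scanner='suspicious': P(spam) = 0.85·0.1730 / (0.85·0.1730 + 0.7·0.8270) ≈ 0.2025
After the link scanner='suspicious': P(spam) = 0.85·0.2025 / (0.85·0.2025 + 0.7·0.7975) ≈ 0.2357

0.2357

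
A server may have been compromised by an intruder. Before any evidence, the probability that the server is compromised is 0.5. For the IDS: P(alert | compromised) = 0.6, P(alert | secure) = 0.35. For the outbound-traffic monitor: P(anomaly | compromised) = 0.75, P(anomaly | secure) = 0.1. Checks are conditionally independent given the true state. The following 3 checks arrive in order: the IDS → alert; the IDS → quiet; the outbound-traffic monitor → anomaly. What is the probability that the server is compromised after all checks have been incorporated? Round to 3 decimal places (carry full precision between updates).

0.888

After the IDS='alert': P(compromised) = 0.6·0.5000 / (0.6·0.5000 + 0.35·0.5000) ≈ 0.6316
After the IDS='quiet': P(compromised) = 0.4·0.6316 / (0.4·0.6316 + 0.65·0.3684) ≈ 0.5134
After the outbound-traffic monitor='anomaly': P(compromised) = 0.75·0.5134 / (0.75·0.5134 + 0.1·0.4866) ≈ 0.8878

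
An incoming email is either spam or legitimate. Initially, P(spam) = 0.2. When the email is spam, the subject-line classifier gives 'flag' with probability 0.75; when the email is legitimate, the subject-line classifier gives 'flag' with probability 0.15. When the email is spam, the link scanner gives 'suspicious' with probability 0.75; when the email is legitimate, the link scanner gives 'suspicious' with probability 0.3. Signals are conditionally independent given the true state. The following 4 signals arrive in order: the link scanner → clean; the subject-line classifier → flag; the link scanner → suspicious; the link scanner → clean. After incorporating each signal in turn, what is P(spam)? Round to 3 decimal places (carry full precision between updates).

0.285

Each posterior becomes the prior for the next update.
After the link scanner='clean': P(spam) = 0.25·0.2000 / (0.25·0.2000 + 0.7·0.8000) ≈ 0.0820
After the subject-line classifier='flag': P(spam) = 0.75·0.0820 / (0.75·0.0820 + 0.15·0.9180) ≈ 0.3086
After the link scanner='suspicious': P(spam) = 0.75·0.3086 / (0.75·0.3086 + 0.3·0.6914) ≈ 0.5274
After the link scanner='clean': P(spam) = 0.25·0.5274 / (0.25·0.5274 + 0.7·0.4726) ≈ 0.2850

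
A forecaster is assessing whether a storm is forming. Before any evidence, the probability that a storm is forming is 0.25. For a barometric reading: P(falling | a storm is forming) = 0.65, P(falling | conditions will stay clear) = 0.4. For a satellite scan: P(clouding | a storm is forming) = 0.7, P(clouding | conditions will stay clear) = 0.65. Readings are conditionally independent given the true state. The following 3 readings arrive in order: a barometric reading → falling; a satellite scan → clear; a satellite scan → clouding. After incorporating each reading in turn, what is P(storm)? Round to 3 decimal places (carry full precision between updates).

0.333

Apply Bayes' rule sequentially, carrying P(storm) forward.
After a barometric reading='falling': P(storm) = 0.65·0.2500 / (0.65·0.2500 + 0.4·0.7500) ≈ 0.3514
After a satellite scan='clear': P(storm) = 0.3·0.3514 / (0.3·0.3514 + 0.35·0.6486) ≈ 0.3171
After a satellite scan='clouding': P(storm) = 0.7·0.3171 / (0.7·0.3171 + 0.65·0.6829) ≈ 0.3333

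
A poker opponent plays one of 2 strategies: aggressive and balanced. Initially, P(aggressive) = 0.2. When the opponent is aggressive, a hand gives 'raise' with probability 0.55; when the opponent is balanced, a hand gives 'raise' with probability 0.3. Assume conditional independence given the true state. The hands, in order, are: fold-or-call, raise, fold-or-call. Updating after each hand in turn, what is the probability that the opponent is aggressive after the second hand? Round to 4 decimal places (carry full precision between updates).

0.2276

Each posterior becomes the prior for the next update.
After 'fold-or-call': P(aggressive) = 0.45·0.2000 / (0.45·0.2000 + 0.7·0.8000) ≈ 0.1385
After 'raise': P(aggressive) = 0.55·0.1385 / (0.55·0.1385 + 0.3·0.8615) ≈ 0.2276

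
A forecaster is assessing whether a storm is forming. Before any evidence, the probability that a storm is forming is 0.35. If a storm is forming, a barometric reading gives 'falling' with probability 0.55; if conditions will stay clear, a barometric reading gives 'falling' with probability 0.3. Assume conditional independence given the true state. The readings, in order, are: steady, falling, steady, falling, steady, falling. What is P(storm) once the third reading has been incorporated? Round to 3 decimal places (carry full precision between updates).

After 'steady': P(storm) = 0.45·0.3500 / (0.45·0.3500 + 0.7·0.6500) ≈ 0.2571
After 'falling': P(storm) = 0.55·0.2571 / (0.55·0.2571 + 0.3·0.7429) ≈ 0.3882
After 'steady': P(storm) = 0.45·0.3882 / (0.45·0.3882 + 0.7·0.6118) ≈ 0.2898

0.290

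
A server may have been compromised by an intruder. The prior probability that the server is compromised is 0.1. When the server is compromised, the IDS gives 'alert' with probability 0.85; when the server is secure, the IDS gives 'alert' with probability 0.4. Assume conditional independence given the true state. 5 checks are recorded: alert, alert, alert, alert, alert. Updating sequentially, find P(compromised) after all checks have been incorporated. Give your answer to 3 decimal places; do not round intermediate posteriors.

After 'alert': P(compromised) = 0.85·0.1000 / (0.85·0.1000 + 0.4·0.9000) ≈ 0.1910
After 'alert': P(compromised) = 0.85·0.1910 / (0.85·0.1910 + 0.4·0.8090) ≈ 0.3341
After 'alert': P(compromised) = 0.85·0.3341 / (0.85·0.3341 + 0.4·0.6659) ≈ 0.5160
After 'alert': P(compromised) = 0.85·0.5160 / (0.85·0.5160 + 0.4·0.4840) ≈ 0.6938
After 'alert': P(compromised) = 0.85·0.6938 / (0.85·0.6938 + 0.4·0.3062) ≈ 0.8280

0.828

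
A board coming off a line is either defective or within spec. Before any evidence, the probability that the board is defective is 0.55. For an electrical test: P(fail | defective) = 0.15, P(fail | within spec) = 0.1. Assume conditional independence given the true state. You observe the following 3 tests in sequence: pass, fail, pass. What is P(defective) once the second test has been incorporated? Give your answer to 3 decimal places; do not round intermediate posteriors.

0.634

After 'pass': P(defective) = 0.85·0.5500 / (0.85·0.5500 + 0.9·0.4500) ≈ 0.5358
After 'fail': P(defective) = 0.15·0.5358 / (0.15·0.5358 + 0.1·0.4642) ≈ 0.6339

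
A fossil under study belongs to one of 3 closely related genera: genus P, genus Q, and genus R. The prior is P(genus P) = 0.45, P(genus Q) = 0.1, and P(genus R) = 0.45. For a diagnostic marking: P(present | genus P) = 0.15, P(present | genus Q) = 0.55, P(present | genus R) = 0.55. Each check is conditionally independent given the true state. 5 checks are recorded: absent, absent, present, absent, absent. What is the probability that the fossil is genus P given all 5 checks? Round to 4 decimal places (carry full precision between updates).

After 'absent': normaliser = 0.85·0.4500 + 0.45·0.1000 + 0.45·0.4500; P(genus P) ≈ 0.6071, P(genus Q) ≈ 0.0714, P(genus R) ≈ 0.3214
After 'absent': normaliser = 0.85·0.6071 + 0.45·0.0714 + 0.45·0.3214; P(genus P) ≈ 0.7448, P(genus Q) ≈ 0.0464, P(genus R) ≈ 0.2088
After 'present': normaliser = 0.15·0.7448 + 0.55·0.0464 + 0.55·0.2088; P(genus P) ≈ 0.4433, P(genus Q) ≈ 0.1012, P(genus R) ≈ 0.4555
After 'absent': normaliser = 0.85·0.4433 + 0.45·0.1012 + 0.45·0.4555; P(genus P) ≈ 0.6006, P(genus Q) ≈ 0.0726, P(genus R) ≈ 0.3268
After 'absent': normaliser = 0.85·0.6006 + 0.45·0.0726 + 0.45·0.3268; P(genus P) ≈ 0.7396, P(genus Q) ≈ 0.0473, P(genus R) ≈ 0.2130

0.7396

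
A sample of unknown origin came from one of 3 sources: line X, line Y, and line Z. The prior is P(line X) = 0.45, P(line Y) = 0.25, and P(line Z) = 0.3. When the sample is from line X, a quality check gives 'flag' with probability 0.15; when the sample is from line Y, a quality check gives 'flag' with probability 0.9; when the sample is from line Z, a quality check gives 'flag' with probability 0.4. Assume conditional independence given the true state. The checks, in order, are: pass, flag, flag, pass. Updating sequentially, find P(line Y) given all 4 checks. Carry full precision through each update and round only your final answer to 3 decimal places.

Apply Bayes' rule sequentially, carrying P(line Y) forward.
After 'pass': normaliser = 0.85·0.4500 + 0.1·0.2500 + 0.6·0.3000; P(line X) ≈ 0.6511, P(line Y) ≈ 0.0426, P(line Z) ≈ 0.3064
After 'flag': normaliser = 0.15·0.6511 + 0.9·0.0426 + 0.4·0.3064; P(line X) ≈ 0.3778, P(line Y) ≈ 0.1481, P(line Z) ≈ 0.4741
After 'flag': normaliser = 0.15·0.3778 + 0.9·0.1481 + 0.4·0.4741; P(line X) ≈ 0.1493, P(line Y) ≈ 0.3512, P(line Z) ≈ 0.4995
After 'pass': normaliser = 0.85·0.1493 + 0.1·0.3512 + 0.6·0.4995; P(line X) ≈ 0.2748, P(line Y) ≈ 0.0761, P(line Z) ≈ 0.6491

0.076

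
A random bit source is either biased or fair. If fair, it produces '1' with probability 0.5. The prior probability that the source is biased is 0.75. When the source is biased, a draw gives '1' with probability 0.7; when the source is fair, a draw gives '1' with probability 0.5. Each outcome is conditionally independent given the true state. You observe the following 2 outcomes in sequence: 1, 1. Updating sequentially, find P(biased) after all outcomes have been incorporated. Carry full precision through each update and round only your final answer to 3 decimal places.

0.855

After '1': P(biased) = 0.7·0.7500 / (0.7·0.7500 + 0.5·0.2500) ≈ 0.8077
After '1': P(biased) = 0.7·0.8077 / (0.7·0.8077 + 0.5·0.1923) ≈ 0.8547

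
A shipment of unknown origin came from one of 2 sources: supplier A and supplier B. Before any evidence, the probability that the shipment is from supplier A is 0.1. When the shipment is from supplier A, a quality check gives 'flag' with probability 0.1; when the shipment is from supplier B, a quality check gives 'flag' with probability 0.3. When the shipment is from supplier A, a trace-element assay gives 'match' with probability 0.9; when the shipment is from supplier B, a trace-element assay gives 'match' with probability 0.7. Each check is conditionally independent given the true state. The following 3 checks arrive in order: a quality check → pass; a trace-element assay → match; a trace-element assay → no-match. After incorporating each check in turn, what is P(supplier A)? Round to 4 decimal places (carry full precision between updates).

0.0577

After a quality check='pass': P(supplier A) = 0.9·0.1000 / (0.9·0.1000 + 0.7·0.9000) ≈ 0.1250
After a trace-element assay='match': P(supplier A) = 0.9·0.1250 / (0.9·0.1250 + 0.7·0.8750) ≈ 0.1552
After a trace-element assay='no-match': P(supplier A) = 0.1·0.1552 / (0.1·0.1552 + 0.3·0.8448) ≈ 0.0577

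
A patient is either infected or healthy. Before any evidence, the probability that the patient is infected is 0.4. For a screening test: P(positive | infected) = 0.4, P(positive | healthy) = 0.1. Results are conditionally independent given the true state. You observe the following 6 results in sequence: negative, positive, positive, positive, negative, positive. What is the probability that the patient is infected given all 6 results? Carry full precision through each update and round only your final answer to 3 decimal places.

0.987

After 'negative': P(infected) = 0.6·0.4000 / (0.6·0.4000 + 0.9·0.6000) ≈ 0.3077
After 'positive': P(infected) = 0.4·0.3077 / (0.4·0.3077 + 0.1·0.6923) ≈ 0.6400
After 'positive': P(infected) = 0.4·0.6400 / (0.4·0.6400 + 0.1·0.3600) ≈ 0.8767
After 'positive': P(infected) = 0.4·0.8767 / (0.4·0.8767 + 0.1·0.1233) ≈ 0.9660
After 'negative': P(infected) = 0.6·0.9660 / (0.6·0.9660 + 0.9·0.0340) ≈ 0.9499
After 'positive': P(infected) = 0.4·0.9499 / (0.4·0.9499 + 0.1·0.0501) ≈ 0.9870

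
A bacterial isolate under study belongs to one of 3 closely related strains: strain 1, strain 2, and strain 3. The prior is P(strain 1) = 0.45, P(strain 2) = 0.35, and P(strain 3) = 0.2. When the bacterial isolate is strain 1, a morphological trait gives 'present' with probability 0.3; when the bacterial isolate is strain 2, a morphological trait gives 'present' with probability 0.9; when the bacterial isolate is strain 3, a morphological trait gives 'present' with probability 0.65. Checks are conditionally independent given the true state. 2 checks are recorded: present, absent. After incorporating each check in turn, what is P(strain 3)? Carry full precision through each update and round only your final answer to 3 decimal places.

0.265

After 'present': normaliser = 0.3·0.4500 + 0.9·0.3500 + 0.65·0.2000; P(strain 1) ≈ 0.2328, P(strain 2) ≈ 0.5431, P(strain 3) ≈ 0.2241
After 'absent': normaliser = 0.7·0.2328 + 0.1·0.5431 + 0.35·0.2241; P(strain 1) ≈ 0.5510, P(strain 2) ≈ 0.1837, P(strain 3) ≈ 0.2653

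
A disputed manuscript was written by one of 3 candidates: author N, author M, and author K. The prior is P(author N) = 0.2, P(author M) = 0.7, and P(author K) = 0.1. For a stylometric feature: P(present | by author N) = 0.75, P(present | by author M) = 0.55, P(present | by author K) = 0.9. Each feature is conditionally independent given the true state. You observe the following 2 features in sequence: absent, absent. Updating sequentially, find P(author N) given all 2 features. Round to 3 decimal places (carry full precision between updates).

0.081

After 'absent': normaliser = 0.25·0.2000 + 0.45·0.7000 + 0.1·0.1000; P(author N) ≈ 0.1333, P(author M) ≈ 0.8400, P(author K) ≈ 0.0267
After 'absent': normaliser = 0.25·0.1333 + 0.45·0.8400 + 0.1·0.0267; P(author N) ≈ 0.0805, P(author M) ≈ 0.9130, P(author K) ≈ 0.0064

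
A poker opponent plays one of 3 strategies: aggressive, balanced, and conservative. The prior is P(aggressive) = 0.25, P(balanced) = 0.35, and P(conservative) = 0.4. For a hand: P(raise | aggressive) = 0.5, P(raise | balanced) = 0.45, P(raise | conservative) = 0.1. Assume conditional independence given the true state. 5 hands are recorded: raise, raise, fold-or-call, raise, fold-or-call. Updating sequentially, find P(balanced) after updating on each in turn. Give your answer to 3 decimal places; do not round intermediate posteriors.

0.542

After 'raise': normaliser = 0.5·0.2500 + 0.45·0.3500 + 0.1·0.4000; P(aggressive) ≈ 0.3876, P(balanced) ≈ 0.4884, P(conservative) ≈ 0.1240
After 'raise': normaliser = 0.5·0.3876 + 0.45·0.4884 + 0.1·0.1240; P(aggressive) ≈ 0.4550, P(balanced) ≈ 0.5159, P(conservative) ≈ 0.0291
After 'fold-or-call': normaliser = 0.5·0.4550 + 0.55·0.5159 + 0.9·0.0291; P(aggressive) ≈ 0.4233, P(balanced) ≈ 0.5280, P(conservative) ≈ 0.0488
After 'raise': normaliser = 0.5·0.4233 + 0.45·0.5280 + 0.1·0.0488; P(aggressive) ≈ 0.4660, P(balanced) ≈ 0.5232, P(conservative) ≈ 0.0107
After 'fold-or-call': normaliser = 0.5·0.4660 + 0.55·0.5232 + 0.9·0.0107; P(aggressive) ≈ 0.4393, P(balanced) ≈ 0.5425, P(conservative) ≈ 0.0182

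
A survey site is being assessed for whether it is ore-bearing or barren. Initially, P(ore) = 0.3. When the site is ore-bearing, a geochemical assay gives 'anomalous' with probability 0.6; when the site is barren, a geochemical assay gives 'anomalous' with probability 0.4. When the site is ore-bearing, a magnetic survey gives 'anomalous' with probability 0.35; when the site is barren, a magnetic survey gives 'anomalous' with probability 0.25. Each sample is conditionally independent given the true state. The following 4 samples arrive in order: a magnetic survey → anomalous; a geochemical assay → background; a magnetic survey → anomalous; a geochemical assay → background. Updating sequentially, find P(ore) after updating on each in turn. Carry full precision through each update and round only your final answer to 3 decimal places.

0.272

Each posterior becomes the prior for the next update.
After a magnetic survey='anomalous': P(ore) = 0.35·0.3000 / (0.35·0.3000 + 0.25·0.7000) ≈ 0.3750
After a geochemical assay='background': P(ore) = 0.4·0.3750 / (0.4·0.3750 + 0.6·0.6250) ≈ 0.2857
After a magnetic survey='anomalous': P(ore) = 0.35·0.2857 / (0.35·0.2857 + 0.25·0.7143) ≈ 0.3590
After a geochemical assay='background': P(ore) = 0.4·0.3590 / (0.4·0.3590 + 0.6·0.6410) ≈ 0.2718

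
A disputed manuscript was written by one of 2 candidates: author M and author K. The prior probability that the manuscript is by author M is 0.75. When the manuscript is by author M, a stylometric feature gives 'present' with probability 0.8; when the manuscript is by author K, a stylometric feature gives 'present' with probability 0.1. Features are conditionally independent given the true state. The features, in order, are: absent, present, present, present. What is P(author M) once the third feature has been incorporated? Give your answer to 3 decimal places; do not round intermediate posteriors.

0.977

Each posterior becomes the prior for the next update.
After 'absent': P(author M) = 0.2·0.7500 / (0.2·0.7500 + 0.9·0.2500) ≈ 0.4000
After 'present': P(author M) = 0.8·0.4000 / (0.8·0.4000 + 0.1·0.6000) ≈ 0.8421
After 'present': P(author M) = 0.8·0.8421 / (0.8·0.8421 + 0.1·0.1579) ≈ 0.9771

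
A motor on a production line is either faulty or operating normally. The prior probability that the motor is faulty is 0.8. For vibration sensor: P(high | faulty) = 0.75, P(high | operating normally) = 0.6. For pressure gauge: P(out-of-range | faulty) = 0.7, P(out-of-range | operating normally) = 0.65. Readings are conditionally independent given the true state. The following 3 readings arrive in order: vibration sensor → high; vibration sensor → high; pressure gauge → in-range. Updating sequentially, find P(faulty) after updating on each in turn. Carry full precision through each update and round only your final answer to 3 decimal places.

0.843

After vibration sensor='high': P(faulty) = 0.75·0.8000 / (0.75·0.8000 + 0.6·0.2000) ≈ 0.8333
After vibration sensor='high': P(faulty) = 0.75·0.8333 / (0.75·0.8333 + 0.6·0.1667) ≈ 0.8621
After pressure gauge='in-range': P(faulty) = 0.3·0.8621 / (0.3·0.8621 + 0.35·0.1379) ≈ 0.8427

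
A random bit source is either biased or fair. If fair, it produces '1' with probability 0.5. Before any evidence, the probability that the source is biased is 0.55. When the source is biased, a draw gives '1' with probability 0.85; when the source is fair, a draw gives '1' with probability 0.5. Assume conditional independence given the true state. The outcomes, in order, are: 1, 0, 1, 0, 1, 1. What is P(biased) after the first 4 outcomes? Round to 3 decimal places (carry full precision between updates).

0.241

After '1': P(biased) = 0.85·0.5500 / (0.85·0.5500 + 0.5·0.4500) ≈ 0.6751
After '0': P(biased) = 0.15·0.6751 / (0.15·0.6751 + 0.5·0.3249) ≈ 0.3840
After '1': P(biased) = 0.85·0.3840 / (0.85·0.3840 + 0.5·0.6160) ≈ 0.5145
After '0': P(biased) = 0.15·0.5145 / (0.15·0.5145 + 0.5·0.4855) ≈ 0.2412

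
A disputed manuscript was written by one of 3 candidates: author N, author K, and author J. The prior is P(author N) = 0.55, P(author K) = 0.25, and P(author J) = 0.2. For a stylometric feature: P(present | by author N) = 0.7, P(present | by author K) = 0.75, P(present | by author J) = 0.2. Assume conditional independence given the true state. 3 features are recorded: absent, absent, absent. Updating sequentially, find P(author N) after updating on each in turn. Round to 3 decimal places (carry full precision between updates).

Each posterior becomes the prior for the next update.
After 'absent': normaliser = 0.3·0.5500 + 0.25·0.2500 + 0.8·0.2000; P(author N) ≈ 0.4258, P(author K) ≈ 0.1613, P(author J) ≈ 0.4129
After 'absent': normaliser = 0.3·0.4258 + 0.25·0.1613 + 0.8·0.4129; P(author N) ≈ 0.2563, P(author K) ≈ 0.0809, P(author J) ≈ 0.6628
After 'absent': normaliser = 0.3·0.2563 + 0.25·0.0809 + 0.8·0.6628; P(author N) ≈ 0.1226, P(author K) ≈ 0.0322, P(author J) ≈ 0.8452

0.123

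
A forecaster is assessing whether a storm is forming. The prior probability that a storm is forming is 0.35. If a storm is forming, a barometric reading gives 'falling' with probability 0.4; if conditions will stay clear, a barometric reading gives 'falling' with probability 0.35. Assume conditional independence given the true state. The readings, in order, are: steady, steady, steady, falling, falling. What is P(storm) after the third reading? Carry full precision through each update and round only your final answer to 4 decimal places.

After 'steady': P(storm) = 0.6·0.3500 / (0.6·0.3500 + 0.65·0.6500) ≈ 0.3320
After 'steady': P(storm) = 0.6·0.3320 / (0.6·0.3320 + 0.65·0.6680) ≈ 0.3145
After 'steady': P(storm) = 0.6·0.3145 / (0.6·0.3145 + 0.65·0.6855) ≈ 0.2975

0.2975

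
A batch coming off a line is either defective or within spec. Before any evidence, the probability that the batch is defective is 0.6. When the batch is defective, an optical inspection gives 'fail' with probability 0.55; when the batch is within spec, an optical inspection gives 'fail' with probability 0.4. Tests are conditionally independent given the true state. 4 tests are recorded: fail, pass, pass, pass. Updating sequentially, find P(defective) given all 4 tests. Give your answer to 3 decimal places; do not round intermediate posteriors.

0.465

After 'fail': P(defective) = 0.55·0.6000 / (0.55·0.6000 + 0.4·0.4000) ≈ 0.6735
After 'pass': P(defective) = 0.45·0.6735 / (0.45·0.6735 + 0.6·0.3265) ≈ 0.6074
After 'pass': P(defective) = 0.45·0.6074 / (0.45·0.6074 + 0.6·0.3926) ≈ 0.5371
After 'pass': P(defective) = 0.45·0.5371 / (0.45·0.5371 + 0.6·0.4629) ≈ 0.4653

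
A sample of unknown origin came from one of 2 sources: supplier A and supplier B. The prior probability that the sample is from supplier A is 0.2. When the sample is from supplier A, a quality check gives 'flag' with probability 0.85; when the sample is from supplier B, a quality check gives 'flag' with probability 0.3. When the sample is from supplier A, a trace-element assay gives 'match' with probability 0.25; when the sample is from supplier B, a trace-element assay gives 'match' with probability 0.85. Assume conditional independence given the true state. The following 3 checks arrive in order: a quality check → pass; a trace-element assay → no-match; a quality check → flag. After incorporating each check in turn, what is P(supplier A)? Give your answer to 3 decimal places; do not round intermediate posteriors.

0.431

Each posterior becomes the prior for the next update.
After a quality check='pass': P(supplier A) = 0.15·0.2000 / (0.15·0.2000 + 0.7·0.8000) ≈ 0.0508
After a trace-element assay='no-match': P(supplier A) = 0.75·0.0508 / (0.75·0.0508 + 0.15·0.9492) ≈ 0.2113
After a quality check='flag': P(supplier A) = 0.85·0.2113 / (0.85·0.2113 + 0.3·0.7887) ≈ 0.4315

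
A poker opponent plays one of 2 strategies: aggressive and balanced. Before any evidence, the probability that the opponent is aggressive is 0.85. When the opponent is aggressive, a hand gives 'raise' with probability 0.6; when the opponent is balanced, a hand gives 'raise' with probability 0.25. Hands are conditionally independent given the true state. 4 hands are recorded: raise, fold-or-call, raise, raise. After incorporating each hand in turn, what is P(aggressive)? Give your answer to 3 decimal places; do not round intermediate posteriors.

Apply Bayes' rule sequentially, carrying P(aggressive) forward.
After 'raise': P(aggressive) = 0.6·0.8500 / (0.6·0.8500 + 0.25·0.1500) ≈ 0.9315
After 'fold-or-call': P(aggressive) = 0.4·0.9315 / (0.4·0.9315 + 0.75·0.0685) ≈ 0.8788
After 'raise': P(aggressive) = 0.6·0.8788 / (0.6·0.8788 + 0.25·0.1212) ≈ 0.9457
After 'raise': P(aggressive) = 0.6·0.9457 / (0.6·0.9457 + 0.25·0.0543) ≈ 0.9766

0.977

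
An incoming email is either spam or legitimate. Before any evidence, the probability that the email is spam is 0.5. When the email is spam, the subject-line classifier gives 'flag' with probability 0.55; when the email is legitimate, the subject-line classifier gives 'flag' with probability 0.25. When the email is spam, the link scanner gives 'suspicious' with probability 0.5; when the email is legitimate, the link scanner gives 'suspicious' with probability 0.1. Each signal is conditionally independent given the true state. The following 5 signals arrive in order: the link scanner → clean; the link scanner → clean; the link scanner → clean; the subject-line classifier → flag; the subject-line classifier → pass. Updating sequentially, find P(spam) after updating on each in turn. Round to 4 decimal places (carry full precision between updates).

0.1846

After the link scanner='clean': P(spam) = 0.5·0.5000 / (0.5·0.5000 + 0.9·0.5000) ≈ 0.3571
After the link scanner='clean': P(spam) = 0.5·0.3571 / (0.5·0.3571 + 0.9·0.6429) ≈ 0.2358
After the link scanner='clean': P(spam) = 0.5·0.2358 / (0.5·0.2358 + 0.9·0.7642) ≈ 0.1464
After the subject-line classifier='flag': P(spam) = 0.55·0.1464 / (0.55·0.1464 + 0.25·0.8536) ≈ 0.2739
After the subject-line classifier='pass': P(spam) = 0.45·0.2739 / (0.45·0.2739 + 0.75·0.7261) ≈ 0.1846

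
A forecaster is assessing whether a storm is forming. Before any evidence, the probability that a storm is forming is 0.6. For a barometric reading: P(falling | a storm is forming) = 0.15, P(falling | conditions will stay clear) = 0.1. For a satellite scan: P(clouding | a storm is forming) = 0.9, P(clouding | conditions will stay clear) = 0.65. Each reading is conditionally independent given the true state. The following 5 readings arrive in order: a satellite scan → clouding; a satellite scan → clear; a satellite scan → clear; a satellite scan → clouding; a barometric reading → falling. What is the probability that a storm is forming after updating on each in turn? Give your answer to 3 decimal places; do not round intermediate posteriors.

0.260

Apply Bayes' rule sequentially, carrying P(storm) forward.
After a satellite scan='clouding': P(storm) = 0.9·0.6000 / (0.9·0.6000 + 0.65·0.4000) ≈ 0.6750
After a satellite scan='clear': P(storm) = 0.1·0.6750 / (0.1·0.6750 + 0.35·0.3250) ≈ 0.3724
After a satellite scan='clear': P(storm) = 0.1·0.3724 / (0.1·0.3724 + 0.35·0.6276) ≈ 0.1450
After a satellite scan='clouding': P(storm) = 0.9·0.1450 / (0.9·0.1450 + 0.65·0.8550) ≈ 0.1901
After a barometric reading='falling': P(storm) = 0.15·0.1901 / (0.15·0.1901 + 0.1·0.8099) ≈ 0.2604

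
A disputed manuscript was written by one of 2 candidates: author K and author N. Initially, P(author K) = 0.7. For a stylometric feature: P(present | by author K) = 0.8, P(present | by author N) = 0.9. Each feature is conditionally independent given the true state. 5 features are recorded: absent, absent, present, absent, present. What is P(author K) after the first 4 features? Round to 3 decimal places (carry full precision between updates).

0.943

Apply Bayes' rule sequentially, carrying P(author K) forward.
After 'absent': P(author K) = 0.2·0.7000 / (0.2·0.7000 + 0.1·0.3000) ≈ 0.8235
After 'absent': P(author K) = 0.2·0.8235 / (0.2·0.8235 + 0.1·0.1765) ≈ 0.9032
After 'present': P(author K) = 0.8·0.9032 / (0.8·0.9032 + 0.9·0.0968) ≈ 0.8924
After 'absent': P(author K) = 0.2·0.8924 / (0.2·0.8924 + 0.1·0.1076) ≈ 0.9432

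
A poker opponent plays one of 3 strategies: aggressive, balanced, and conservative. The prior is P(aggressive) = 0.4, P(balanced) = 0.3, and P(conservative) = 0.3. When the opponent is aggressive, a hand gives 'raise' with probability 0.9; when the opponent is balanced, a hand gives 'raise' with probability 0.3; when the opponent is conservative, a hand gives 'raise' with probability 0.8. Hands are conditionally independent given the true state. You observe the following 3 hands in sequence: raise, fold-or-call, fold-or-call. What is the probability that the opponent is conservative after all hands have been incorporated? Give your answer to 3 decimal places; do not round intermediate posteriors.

After 'raise': normaliser = 0.9·0.4000 + 0.3·0.3000 + 0.8·0.3000; P(aggressive) ≈ 0.5217, P(balanced) ≈ 0.1304, P(conservative) ≈ 0.3478
After 'fold-or-call': normaliser = 0.1·0.5217 + 0.7·0.1304 + 0.2·0.3478; P(aggressive) ≈ 0.2449, P(balanced) ≈ 0.4286, P(conservative) ≈ 0.3265
After 'fold-or-call': normaliser = 0.1·0.2449 + 0.7·0.4286 + 0.2·0.3265; P(aggressive) ≈ 0.0628, P(balanced) ≈ 0.7696, P(conservative) ≈ 0.1675

0.168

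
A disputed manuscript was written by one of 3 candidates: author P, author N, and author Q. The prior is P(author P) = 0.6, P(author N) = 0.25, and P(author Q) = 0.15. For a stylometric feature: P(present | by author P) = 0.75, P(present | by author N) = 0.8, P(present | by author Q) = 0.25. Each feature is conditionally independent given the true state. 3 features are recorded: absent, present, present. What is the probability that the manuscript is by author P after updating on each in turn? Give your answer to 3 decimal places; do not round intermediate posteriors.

0.684

After 'absent': normaliser = 0.25·0.6000 + 0.2·0.2500 + 0.75·0.1500; P(author P) ≈ 0.4800, P(author N) ≈ 0.1600, P(author Q) ≈ 0.3600
After 'present': normaliser = 0.75·0.4800 + 0.8·0.1600 + 0.25·0.3600; P(author P) ≈ 0.6228, P(author N) ≈ 0.2215, P(author Q) ≈ 0.1557
After 'present': normaliser = 0.75·0.6228 + 0.8·0.2215 + 0.25·0.1557; P(author P) ≈ 0.6837, P(author N) ≈ 0.2593, P(author Q) ≈ 0.0570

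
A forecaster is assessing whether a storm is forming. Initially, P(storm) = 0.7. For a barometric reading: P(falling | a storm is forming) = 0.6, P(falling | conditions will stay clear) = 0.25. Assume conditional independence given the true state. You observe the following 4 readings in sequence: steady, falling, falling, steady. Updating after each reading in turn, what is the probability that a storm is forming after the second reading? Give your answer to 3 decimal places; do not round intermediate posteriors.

0.749

After 'steady': P(storm) = 0.4·0.7000 / (0.4·0.7000 + 0.75·0.3000) ≈ 0.5545
After 'falling': P(storm) = 0.6·0.5545 / (0.6·0.5545 + 0.25·0.4455) ≈ 0.7492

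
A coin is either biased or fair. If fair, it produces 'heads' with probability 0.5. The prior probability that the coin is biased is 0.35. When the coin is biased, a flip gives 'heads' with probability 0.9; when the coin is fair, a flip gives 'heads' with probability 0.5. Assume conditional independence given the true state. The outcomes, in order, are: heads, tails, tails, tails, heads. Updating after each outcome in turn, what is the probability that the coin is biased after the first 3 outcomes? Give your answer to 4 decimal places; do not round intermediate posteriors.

0.0373

After 'heads': P(biased) = 0.9·0.3500 / (0.9·0.3500 + 0.5·0.6500) ≈ 0.4922
After 'tails': P(biased) = 0.1·0.4922 / (0.1·0.4922 + 0.5·0.5078) ≈ 0.1624
After 'tails': P(biased) = 0.1·0.1624 / (0.1·0.1624 + 0.5·0.8376) ≈ 0.0373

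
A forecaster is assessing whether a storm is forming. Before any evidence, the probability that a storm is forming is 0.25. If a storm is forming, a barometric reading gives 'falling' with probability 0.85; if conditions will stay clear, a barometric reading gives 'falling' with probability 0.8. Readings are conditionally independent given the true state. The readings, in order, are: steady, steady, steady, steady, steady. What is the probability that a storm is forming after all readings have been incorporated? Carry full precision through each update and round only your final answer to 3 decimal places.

0.073

Each posterior becomes the prior for the next update.
After 'steady': P(storm) = 0.15·0.2500 / (0.15·0.2500 + 0.2·0.7500) ≈ 0.2000
After 'steady': P(storm) = 0.15·0.2000 / (0.15·0.2000 + 0.2·0.8000) ≈ 0.1579
After 'steady': P(storm) = 0.15·0.1579 / (0.15·0.1579 + 0.2·0.8421) ≈ 0.1233
After 'steady': P(storm) = 0.15·0.1233 / (0.15·0.1233 + 0.2·0.8767) ≈ 0.0954
After 'steady': P(storm) = 0.15·0.0954 / (0.15·0.0954 + 0.2·0.9046) ≈ 0.0733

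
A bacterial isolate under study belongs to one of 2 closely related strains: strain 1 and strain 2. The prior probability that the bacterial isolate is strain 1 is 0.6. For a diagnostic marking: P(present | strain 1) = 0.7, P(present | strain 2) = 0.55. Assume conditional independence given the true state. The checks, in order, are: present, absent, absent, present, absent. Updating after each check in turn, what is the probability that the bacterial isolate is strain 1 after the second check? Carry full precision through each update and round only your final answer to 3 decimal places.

Apply Bayes' rule sequentially, carrying P(strain 1) forward.
After 'present': P(strain 1) = 0.7·0.6000 / (0.7·0.6000 + 0.55·0.4000) ≈ 0.6562
After 'absent': P(strain 1) = 0.3·0.6562 / (0.3·0.6562 + 0.45·0.3438) ≈ 0.5600

0.560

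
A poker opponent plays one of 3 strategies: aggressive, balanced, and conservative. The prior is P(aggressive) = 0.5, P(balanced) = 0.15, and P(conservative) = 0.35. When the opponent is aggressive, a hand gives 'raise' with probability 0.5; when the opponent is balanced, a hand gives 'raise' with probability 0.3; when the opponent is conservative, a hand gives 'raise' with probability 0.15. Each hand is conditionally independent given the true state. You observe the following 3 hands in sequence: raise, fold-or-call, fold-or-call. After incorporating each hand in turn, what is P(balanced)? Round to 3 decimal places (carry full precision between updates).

0.180

After 'raise': normaliser = 0.5·0.5000 + 0.3·0.1500 + 0.15·0.3500; P(aggressive) ≈ 0.7194, P(balanced) ≈ 0.1295, P(conservative) ≈ 0.1511
After 'fold-or-call': normaliser = 0.5·0.7194 + 0.7·0.1295 + 0.85·0.1511; P(aggressive) ≈ 0.6215, P(balanced) ≈ 0.1566, P(conservative) ≈ 0.2219
After 'fold-or-call': normaliser = 0.5·0.6215 + 0.7·0.1566 + 0.85·0.2219; P(aggressive) ≈ 0.5103, P(balanced) ≈ 0.1800, P(conservative) ≈ 0.3097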